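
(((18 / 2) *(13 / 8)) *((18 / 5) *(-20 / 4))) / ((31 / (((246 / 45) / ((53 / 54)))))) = -388557 / 8215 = -47.30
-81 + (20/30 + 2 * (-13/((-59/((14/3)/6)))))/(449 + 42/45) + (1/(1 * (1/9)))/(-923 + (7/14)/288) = -51447151142683/635091151731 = -81.01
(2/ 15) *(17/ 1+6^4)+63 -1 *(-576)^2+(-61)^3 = -8377784/ 15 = -558518.93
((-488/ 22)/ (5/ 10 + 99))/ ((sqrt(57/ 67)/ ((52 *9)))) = -76128 *sqrt(3819)/ 41591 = -113.11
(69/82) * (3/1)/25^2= 207/51250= 0.00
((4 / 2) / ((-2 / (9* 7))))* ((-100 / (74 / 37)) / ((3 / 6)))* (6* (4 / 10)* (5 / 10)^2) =3780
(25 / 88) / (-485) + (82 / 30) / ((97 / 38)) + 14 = 1929589 / 128040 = 15.07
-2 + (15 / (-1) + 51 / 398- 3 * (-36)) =36269 / 398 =91.13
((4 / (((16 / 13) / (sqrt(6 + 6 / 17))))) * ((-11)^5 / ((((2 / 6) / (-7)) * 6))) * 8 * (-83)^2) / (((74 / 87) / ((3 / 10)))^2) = 20633042477234187 * sqrt(51) / 4654600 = 31656725844.17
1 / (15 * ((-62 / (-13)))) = 13 / 930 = 0.01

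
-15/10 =-3/2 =-1.50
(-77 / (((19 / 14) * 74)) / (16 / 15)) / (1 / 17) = -137445 / 11248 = -12.22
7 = 7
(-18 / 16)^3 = -729 / 512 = -1.42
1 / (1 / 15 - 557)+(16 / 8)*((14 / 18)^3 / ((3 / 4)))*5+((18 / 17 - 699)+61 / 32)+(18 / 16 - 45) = -3645810965189 / 4969493856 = -733.64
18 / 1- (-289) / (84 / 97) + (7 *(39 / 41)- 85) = 941537 / 3444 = 273.38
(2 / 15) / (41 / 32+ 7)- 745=-2961311 / 3975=-744.98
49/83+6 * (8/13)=4621/1079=4.28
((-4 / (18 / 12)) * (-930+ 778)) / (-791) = -1216 / 2373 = -0.51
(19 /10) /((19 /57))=57 /10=5.70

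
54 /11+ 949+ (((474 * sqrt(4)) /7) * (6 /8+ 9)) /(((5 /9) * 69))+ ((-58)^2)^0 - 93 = 7937224 /8855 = 896.36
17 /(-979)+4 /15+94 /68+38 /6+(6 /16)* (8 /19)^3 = 9124334127 /1141543370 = 7.99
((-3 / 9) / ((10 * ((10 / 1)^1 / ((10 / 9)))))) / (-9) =1 / 2430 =0.00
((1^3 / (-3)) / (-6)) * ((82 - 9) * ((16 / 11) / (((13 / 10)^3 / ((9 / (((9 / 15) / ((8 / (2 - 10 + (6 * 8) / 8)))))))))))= -11680000 / 72501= -161.10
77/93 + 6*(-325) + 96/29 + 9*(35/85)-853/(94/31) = -9582699895/4309806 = -2223.46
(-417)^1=-417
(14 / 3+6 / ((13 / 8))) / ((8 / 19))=3097 / 156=19.85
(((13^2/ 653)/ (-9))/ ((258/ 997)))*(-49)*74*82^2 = 2054032787716/ 758133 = 2709330.40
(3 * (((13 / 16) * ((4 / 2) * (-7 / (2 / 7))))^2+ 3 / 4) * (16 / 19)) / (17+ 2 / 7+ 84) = 8525181 / 215536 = 39.55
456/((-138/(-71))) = 5396/23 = 234.61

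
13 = 13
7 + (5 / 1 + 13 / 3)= 49 / 3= 16.33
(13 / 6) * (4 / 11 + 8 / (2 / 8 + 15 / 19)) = 45526 / 2607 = 17.46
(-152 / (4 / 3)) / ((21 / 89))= -3382 / 7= -483.14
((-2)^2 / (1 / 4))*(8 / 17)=128 / 17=7.53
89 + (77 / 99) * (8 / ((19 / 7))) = 15611 / 171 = 91.29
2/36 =1/18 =0.06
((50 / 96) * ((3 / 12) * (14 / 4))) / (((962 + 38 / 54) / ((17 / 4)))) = 1575 / 782848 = 0.00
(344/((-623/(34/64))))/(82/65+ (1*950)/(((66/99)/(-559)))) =47515/129029014156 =0.00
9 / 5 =1.80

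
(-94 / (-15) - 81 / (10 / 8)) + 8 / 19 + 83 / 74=-1201933 / 21090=-56.99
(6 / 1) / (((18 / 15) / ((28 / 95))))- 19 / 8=-137 / 152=-0.90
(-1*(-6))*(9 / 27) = 2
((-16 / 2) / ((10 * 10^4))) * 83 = -83 / 12500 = -0.01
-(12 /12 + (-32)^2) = -1025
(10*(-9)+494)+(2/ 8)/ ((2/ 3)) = 3235/ 8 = 404.38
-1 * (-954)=954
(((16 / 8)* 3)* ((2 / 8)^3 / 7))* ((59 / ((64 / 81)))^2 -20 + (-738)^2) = 965836605 / 131072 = 7368.75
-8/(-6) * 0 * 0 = 0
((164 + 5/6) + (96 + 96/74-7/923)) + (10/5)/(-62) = 1664823229/6352086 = 262.09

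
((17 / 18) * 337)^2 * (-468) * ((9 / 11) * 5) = -193944878.64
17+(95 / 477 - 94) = -36634 / 477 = -76.80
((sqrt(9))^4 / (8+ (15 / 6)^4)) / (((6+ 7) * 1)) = 432 / 3263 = 0.13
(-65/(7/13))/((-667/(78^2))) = 5140980/4669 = 1101.09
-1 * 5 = -5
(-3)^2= 9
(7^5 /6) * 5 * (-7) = -588245 /6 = -98040.83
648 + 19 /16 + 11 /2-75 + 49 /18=83867 /144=582.41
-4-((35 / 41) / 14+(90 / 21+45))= -30621 / 574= -53.35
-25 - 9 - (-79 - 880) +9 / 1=934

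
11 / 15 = 0.73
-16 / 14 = -8 / 7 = -1.14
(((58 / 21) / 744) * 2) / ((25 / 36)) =58 / 5425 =0.01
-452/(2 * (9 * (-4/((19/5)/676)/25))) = 10735/12168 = 0.88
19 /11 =1.73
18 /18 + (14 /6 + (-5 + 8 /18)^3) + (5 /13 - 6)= -917600 /9477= -96.82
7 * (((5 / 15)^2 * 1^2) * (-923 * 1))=-6461 / 9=-717.89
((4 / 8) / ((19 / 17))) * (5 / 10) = 17 / 76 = 0.22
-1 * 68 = -68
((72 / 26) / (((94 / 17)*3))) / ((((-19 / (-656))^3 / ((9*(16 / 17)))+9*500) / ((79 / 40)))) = 40945981538304 / 558853195886462165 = 0.00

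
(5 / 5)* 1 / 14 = 0.07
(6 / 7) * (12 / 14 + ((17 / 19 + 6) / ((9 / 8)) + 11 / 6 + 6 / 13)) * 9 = 71.59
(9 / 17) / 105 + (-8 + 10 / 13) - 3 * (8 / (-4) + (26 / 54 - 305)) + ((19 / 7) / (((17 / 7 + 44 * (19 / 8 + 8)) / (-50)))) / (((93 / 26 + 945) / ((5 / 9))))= 402562804966031 / 441247089465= 912.33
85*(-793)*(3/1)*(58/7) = -11728470/7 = -1675495.71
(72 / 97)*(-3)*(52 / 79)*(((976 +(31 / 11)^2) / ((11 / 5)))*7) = -46803687840 / 10199453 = -4588.84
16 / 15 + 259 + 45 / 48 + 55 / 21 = 147629 / 560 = 263.62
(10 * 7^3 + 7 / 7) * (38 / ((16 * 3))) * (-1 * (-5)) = 325945 / 24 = 13581.04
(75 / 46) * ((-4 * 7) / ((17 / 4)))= -4200 / 391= -10.74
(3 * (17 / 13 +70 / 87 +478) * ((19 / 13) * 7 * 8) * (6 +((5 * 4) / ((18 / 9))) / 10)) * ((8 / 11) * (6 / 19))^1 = 10217219712 / 53911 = 189520.13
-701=-701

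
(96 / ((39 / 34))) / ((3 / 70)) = 76160 / 39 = 1952.82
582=582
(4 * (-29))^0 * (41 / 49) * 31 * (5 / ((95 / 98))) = 2542 / 19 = 133.79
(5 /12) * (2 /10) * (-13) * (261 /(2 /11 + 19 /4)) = -12441 /217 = -57.33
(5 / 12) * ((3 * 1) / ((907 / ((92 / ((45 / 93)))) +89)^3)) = 28997367760 / 19126917670871737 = 0.00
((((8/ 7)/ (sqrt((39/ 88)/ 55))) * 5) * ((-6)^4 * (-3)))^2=39020838912000/ 637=61257203943.49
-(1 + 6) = -7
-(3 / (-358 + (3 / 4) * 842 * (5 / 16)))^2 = -9216 / 26429881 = -0.00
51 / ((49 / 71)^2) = 257091 / 2401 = 107.08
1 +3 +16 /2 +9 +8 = 29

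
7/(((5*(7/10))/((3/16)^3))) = 0.01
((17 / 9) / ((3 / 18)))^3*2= 78608 / 27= 2911.41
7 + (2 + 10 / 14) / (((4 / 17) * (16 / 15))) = 7981 / 448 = 17.81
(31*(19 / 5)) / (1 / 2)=1178 / 5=235.60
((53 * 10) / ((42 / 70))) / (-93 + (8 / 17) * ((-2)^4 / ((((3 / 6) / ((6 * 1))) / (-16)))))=-45050 / 78471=-0.57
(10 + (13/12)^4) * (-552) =-5426183/864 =-6280.30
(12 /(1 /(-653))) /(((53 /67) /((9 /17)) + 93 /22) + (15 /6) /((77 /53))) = -363833316 /345551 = -1052.91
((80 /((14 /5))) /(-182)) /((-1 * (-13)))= -100 /8281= -0.01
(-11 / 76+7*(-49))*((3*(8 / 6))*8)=-208632 / 19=-10980.63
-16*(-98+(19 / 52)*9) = 19700 / 13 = 1515.38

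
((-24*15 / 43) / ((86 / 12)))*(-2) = 2.34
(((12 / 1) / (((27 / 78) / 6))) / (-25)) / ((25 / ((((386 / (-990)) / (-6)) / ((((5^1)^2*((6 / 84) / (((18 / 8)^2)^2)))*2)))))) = -4267809 / 27500000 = -0.16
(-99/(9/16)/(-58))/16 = 11/58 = 0.19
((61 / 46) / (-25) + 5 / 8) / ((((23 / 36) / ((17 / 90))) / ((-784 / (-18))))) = 1461082 / 198375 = 7.37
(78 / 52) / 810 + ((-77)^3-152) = -246609899 / 540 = -456685.00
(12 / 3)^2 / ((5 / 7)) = 112 / 5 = 22.40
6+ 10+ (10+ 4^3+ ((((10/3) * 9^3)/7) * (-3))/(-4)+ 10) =5045/14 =360.36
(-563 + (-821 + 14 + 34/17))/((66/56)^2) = -119168/121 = -984.86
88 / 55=8 / 5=1.60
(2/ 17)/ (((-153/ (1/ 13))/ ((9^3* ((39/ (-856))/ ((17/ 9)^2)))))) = 19683/ 35746988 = 0.00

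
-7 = -7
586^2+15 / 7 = 343398.14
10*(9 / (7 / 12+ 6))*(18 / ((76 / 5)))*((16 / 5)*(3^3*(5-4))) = 2099520 / 1501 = 1398.75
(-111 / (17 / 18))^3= -7976023992 / 4913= -1623452.88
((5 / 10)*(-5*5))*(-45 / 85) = 225 / 34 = 6.62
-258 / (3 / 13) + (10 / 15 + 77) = -3121 / 3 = -1040.33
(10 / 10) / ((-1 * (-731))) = 1 / 731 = 0.00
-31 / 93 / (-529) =1 / 1587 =0.00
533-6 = 527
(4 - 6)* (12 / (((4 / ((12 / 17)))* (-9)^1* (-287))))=-8 / 4879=-0.00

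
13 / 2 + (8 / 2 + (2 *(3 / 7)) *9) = 255 / 14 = 18.21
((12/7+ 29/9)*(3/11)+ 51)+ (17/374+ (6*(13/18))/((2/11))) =17608/231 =76.23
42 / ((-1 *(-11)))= 42 / 11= 3.82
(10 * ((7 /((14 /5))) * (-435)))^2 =118265625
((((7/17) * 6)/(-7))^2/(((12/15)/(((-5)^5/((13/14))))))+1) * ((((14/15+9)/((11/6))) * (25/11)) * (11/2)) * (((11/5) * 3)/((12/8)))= -585567914/3757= -155860.50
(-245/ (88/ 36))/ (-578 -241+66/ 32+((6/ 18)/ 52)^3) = 119587104/ 974736587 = 0.12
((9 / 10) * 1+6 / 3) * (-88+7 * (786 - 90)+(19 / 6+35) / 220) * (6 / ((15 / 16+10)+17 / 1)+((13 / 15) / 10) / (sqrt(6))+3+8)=2380796093 * sqrt(6) / 11880000+102007955677 / 655600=156085.69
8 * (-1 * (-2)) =16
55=55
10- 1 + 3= 12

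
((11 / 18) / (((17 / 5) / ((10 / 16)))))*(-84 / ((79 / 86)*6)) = -82775 / 48348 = -1.71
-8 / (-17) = 8 / 17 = 0.47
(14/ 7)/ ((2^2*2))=1/ 4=0.25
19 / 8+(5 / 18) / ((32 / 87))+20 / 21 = 1829 / 448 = 4.08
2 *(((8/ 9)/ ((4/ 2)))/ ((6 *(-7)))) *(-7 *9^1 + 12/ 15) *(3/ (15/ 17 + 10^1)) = 21148/ 58275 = 0.36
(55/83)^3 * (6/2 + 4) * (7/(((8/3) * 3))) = 8152375/4574296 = 1.78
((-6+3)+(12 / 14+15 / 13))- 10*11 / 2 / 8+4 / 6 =-15719 / 2184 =-7.20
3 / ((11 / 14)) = 42 / 11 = 3.82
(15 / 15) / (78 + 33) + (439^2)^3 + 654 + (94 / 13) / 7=72302196740377584040 / 10101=7157924635222016.04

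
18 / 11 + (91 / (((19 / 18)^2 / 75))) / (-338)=-851076 / 51623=-16.49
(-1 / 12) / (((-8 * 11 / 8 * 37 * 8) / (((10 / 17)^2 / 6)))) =25 / 16937712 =0.00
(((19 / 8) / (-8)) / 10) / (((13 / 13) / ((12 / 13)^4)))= -3078 / 142805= -0.02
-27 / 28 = -0.96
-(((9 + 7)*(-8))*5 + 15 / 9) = 1915 / 3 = 638.33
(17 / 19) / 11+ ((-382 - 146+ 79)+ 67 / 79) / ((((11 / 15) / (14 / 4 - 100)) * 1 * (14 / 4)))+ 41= 1952145078 / 115577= 16890.43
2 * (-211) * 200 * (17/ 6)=-717400/ 3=-239133.33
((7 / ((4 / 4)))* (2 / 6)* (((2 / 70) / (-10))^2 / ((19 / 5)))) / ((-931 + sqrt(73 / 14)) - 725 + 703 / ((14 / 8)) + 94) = -4061 / 940024456125 - sqrt(1022) / 3760097824500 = -0.00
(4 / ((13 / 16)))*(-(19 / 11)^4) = -8340544 / 190333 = -43.82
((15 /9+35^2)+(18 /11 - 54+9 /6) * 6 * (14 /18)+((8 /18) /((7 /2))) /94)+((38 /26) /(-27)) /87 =109331325008 /110513403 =989.30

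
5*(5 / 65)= 5 / 13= 0.38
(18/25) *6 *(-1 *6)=-648/25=-25.92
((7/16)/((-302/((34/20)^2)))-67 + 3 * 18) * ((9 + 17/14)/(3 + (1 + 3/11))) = -31.09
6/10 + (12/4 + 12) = 78/5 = 15.60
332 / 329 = 1.01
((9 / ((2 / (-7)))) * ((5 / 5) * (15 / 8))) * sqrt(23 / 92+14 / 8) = -83.53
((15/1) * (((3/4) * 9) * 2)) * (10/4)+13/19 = 506.93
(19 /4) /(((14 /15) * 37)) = 285 /2072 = 0.14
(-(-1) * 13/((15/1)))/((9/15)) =13/9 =1.44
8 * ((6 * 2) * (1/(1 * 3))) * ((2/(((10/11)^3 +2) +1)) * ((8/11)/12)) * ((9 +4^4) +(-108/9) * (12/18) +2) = 4011392/14979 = 267.80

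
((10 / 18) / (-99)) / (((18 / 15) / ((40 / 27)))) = -500 / 72171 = -0.01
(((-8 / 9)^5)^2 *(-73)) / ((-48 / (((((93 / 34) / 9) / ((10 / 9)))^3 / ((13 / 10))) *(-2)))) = -9121533263872 / 618603980298525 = -0.01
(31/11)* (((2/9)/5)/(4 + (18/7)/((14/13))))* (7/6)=0.02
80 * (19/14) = 760/7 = 108.57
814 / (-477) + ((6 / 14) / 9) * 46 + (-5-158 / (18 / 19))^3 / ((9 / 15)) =-6854445975592 / 811377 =-8447917.52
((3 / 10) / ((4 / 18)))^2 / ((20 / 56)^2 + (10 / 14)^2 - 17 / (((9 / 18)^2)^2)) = -11907 / 1772900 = -0.01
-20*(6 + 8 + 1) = -300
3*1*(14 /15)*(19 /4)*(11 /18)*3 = 1463 /60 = 24.38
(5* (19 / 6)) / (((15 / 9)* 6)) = 19 / 12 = 1.58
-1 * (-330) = 330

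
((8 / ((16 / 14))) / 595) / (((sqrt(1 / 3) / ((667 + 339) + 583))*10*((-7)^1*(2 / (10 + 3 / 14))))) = -32461*sqrt(3) / 23800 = -2.36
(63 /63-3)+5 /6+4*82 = 1961 /6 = 326.83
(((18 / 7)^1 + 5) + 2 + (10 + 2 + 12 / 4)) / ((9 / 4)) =688 / 63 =10.92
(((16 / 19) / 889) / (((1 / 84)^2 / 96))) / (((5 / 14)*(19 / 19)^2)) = 21676032 / 12065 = 1796.60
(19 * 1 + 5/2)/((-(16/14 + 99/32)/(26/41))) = -9632/2993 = -3.22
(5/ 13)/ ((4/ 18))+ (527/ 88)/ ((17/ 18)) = 4617/ 572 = 8.07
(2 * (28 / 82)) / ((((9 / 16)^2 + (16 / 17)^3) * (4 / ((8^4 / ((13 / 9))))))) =46364884992 / 110142851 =420.95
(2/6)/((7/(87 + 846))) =311/7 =44.43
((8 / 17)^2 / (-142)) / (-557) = 0.00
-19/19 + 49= 48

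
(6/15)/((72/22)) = 11/90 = 0.12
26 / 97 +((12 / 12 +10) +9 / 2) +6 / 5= 16459 / 970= 16.97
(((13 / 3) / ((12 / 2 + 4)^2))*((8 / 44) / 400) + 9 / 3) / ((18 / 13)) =25740169 / 11880000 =2.17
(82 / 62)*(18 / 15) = 1.59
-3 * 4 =-12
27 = 27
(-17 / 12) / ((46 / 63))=-1.94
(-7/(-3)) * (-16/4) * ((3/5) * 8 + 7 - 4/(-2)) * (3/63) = -92/15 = -6.13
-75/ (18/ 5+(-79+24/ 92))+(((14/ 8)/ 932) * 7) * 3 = 33424227/ 32213648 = 1.04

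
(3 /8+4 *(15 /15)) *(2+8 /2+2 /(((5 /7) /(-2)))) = 7 /4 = 1.75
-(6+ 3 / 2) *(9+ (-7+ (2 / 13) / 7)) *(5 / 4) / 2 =-1725 / 182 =-9.48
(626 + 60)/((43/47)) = 32242/43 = 749.81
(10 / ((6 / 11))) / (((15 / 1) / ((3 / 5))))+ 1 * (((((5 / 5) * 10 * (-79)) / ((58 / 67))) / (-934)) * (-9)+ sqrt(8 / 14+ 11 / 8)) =-3274829 / 406290+ sqrt(1526) / 28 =-6.67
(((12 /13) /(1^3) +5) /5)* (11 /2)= 847 /130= 6.52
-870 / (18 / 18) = -870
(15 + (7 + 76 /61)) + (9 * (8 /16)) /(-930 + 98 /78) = 102701345 /4418962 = 23.24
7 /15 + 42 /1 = 637 /15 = 42.47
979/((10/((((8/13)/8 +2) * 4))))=52866/65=813.32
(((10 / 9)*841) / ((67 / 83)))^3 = 340112242244627000 / 219256227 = 1551209043.86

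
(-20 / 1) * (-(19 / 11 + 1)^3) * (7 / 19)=149.47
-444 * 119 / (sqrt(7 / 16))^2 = -120768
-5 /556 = -0.01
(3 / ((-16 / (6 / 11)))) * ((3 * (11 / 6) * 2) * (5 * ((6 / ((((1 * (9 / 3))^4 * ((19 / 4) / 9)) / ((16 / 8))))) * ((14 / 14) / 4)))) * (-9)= 135 / 38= 3.55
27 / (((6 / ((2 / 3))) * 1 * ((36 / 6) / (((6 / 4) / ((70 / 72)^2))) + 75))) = 972 / 25525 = 0.04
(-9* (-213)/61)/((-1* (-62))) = 1917/3782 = 0.51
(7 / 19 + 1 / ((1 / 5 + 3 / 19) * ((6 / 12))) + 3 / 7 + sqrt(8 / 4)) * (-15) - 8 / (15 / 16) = -3537733 / 33915 - 15 * sqrt(2) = -125.52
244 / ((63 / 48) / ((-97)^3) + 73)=3.34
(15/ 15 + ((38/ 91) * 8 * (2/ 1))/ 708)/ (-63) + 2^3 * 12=95.98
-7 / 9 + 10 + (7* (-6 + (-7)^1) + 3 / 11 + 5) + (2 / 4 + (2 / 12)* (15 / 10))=-29999 / 396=-75.76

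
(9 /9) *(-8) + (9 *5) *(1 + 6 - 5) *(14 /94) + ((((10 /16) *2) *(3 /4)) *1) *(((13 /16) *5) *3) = 202499 /12032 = 16.83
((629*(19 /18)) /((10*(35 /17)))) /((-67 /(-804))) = 203167 /525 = 386.98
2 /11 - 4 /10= -12 /55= -0.22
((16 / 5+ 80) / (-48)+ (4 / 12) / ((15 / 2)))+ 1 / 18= -49 / 30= -1.63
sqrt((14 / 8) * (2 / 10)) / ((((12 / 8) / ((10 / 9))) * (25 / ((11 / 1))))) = 22 * sqrt(35) / 675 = 0.19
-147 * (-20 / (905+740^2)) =0.01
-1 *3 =-3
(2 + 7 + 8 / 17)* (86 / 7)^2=170108 / 119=1429.48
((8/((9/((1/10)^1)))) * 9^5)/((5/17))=446148/25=17845.92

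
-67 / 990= -0.07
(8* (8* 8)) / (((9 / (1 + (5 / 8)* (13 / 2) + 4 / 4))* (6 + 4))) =1552 / 45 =34.49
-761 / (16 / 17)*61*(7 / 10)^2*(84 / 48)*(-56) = 1894765957 / 800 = 2368457.45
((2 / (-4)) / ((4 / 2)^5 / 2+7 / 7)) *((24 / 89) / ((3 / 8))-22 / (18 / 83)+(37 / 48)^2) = 6844165 / 2323968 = 2.95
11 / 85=0.13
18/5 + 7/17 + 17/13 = 5878/1105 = 5.32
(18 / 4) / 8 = 0.56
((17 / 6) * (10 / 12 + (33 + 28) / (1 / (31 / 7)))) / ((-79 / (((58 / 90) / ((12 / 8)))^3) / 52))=-490745897512 / 12245286375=-40.08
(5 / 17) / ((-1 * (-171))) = 5 / 2907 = 0.00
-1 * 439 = -439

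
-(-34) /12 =17 /6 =2.83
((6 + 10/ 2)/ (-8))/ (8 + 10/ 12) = -33/ 212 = -0.16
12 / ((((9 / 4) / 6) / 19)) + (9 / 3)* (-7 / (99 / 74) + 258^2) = 6609382 / 33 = 200284.30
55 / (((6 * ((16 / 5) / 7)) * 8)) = 1925 / 768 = 2.51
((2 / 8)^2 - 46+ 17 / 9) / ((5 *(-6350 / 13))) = 82459 / 4572000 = 0.02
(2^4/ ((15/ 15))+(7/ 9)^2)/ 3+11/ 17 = 25538/ 4131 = 6.18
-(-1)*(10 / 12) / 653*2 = 5 / 1959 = 0.00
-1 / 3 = -0.33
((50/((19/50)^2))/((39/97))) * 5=60625000/14079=4306.06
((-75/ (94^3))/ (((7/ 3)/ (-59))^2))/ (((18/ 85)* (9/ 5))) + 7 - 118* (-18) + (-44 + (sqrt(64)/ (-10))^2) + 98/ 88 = 140255309525321/ 67152716400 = 2088.60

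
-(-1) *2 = 2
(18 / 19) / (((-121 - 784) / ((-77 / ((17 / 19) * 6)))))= 231 / 15385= 0.02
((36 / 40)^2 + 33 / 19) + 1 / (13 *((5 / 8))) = 65947 / 24700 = 2.67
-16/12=-4/3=-1.33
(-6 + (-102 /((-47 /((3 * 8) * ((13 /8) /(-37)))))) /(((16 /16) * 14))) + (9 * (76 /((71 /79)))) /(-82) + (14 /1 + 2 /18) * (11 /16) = -29306756993 /5102726832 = -5.74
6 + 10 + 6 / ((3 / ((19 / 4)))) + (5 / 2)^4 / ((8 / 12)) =2691 / 32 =84.09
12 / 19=0.63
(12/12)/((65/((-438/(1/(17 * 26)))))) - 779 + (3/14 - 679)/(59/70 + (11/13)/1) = -31964094/7685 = -4159.28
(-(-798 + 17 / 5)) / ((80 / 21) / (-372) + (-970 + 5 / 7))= -0.82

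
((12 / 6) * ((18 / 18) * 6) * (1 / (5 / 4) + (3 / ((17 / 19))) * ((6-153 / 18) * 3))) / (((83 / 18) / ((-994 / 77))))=63475704 / 77605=817.93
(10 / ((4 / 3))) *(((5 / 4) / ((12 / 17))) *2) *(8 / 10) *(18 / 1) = 765 / 2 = 382.50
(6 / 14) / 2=3 / 14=0.21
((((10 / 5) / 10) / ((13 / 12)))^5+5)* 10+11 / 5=12113931789 / 232058125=52.20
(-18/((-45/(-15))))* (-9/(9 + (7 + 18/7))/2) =189/130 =1.45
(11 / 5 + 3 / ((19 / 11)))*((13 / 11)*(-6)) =-2652 / 95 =-27.92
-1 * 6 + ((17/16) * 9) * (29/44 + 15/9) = 11433/704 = 16.24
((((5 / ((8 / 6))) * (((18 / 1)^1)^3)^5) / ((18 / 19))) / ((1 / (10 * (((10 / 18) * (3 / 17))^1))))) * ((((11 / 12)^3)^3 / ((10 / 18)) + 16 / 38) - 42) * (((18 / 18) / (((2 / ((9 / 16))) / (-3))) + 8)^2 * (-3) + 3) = 160739762546694853108630.10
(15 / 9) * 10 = 50 / 3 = 16.67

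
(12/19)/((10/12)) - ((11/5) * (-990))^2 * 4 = -18974735.24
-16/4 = -4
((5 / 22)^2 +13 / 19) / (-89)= -6767 / 818444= -0.01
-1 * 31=-31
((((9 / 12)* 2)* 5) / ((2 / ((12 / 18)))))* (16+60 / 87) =1210 / 29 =41.72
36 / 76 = 9 / 19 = 0.47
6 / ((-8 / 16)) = -12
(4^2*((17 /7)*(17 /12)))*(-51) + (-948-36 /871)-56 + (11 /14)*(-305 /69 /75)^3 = -51529953809023961 /13519705767750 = -3811.47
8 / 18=4 / 9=0.44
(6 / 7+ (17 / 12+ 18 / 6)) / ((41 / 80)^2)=708800 / 35301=20.08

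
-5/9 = -0.56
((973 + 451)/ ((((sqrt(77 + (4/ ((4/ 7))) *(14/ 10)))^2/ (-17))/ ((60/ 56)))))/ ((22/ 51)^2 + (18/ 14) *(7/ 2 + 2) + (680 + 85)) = -472237560/ 1220450749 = -0.39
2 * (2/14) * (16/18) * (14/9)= 32/81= 0.40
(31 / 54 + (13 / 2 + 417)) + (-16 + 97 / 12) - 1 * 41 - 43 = 35873 / 108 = 332.16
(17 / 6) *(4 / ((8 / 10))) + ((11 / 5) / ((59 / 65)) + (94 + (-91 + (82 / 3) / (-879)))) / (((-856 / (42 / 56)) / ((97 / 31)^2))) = 1204800752411 / 85323376752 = 14.12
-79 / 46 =-1.72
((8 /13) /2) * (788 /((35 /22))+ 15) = 71444 /455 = 157.02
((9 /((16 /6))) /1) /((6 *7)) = 9 /112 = 0.08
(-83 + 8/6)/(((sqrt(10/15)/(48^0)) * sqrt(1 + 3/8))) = -490 * sqrt(33)/33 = -85.30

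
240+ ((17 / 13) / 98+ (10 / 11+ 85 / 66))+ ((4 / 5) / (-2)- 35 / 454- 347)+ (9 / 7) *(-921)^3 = -47929470917085113 / 47717670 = -1004438626.55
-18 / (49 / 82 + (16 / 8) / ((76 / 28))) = -3116 / 231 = -13.49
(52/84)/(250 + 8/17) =221/89418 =0.00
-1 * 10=-10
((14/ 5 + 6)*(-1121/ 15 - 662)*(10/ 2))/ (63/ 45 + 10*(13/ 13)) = -486244/ 171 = -2843.53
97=97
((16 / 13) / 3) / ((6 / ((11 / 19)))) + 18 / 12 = 6845 / 4446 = 1.54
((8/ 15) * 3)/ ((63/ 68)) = 1.73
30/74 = 15/37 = 0.41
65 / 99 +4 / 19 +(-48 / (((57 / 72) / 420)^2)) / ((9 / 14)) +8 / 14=-5257521201721 / 250173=-21015542.05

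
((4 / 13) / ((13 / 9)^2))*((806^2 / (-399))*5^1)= -2075760 / 1729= -1200.56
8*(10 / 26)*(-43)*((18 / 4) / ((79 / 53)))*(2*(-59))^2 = -5561736.40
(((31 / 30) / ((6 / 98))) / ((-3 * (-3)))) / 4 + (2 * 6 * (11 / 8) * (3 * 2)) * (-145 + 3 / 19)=-882702659 / 61560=-14338.90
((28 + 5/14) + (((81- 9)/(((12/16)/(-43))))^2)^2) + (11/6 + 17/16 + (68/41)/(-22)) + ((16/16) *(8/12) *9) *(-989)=44002218548252322319/151536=290374686861553.18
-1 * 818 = -818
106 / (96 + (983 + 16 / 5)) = 530 / 5411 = 0.10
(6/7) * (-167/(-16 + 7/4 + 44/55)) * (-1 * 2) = -40080/1883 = -21.29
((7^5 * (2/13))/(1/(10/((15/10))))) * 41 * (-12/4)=-27563480/13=-2120267.69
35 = 35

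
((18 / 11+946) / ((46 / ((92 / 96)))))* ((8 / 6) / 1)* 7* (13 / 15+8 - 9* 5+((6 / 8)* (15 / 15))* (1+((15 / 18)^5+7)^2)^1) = 20985069359933 / 19953838080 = 1051.68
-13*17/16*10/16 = -1105/128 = -8.63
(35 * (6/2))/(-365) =-21/73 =-0.29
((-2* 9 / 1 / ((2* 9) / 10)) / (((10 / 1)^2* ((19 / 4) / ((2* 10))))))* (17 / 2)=-68 / 19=-3.58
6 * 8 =48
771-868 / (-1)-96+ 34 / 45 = 69469 / 45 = 1543.76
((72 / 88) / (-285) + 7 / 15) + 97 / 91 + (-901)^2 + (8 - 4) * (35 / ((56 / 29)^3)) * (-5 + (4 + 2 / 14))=726267275994959 / 894653760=811785.86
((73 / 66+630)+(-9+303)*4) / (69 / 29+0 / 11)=3458801 / 4554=759.51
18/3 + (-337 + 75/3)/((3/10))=-1034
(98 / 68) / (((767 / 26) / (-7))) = -343 / 1003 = -0.34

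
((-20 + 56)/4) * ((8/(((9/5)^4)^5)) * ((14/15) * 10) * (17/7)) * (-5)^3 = -6484985351562500000/4052555153018976267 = -1.60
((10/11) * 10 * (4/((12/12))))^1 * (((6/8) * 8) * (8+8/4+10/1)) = 4363.64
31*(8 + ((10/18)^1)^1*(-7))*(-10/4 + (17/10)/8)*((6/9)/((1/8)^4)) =-35823104/45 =-796068.98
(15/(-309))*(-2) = 10/103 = 0.10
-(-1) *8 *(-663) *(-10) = 53040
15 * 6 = 90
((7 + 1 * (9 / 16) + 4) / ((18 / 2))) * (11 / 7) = 2035 / 1008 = 2.02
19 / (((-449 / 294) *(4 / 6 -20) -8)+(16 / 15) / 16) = 41895 / 47612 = 0.88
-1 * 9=-9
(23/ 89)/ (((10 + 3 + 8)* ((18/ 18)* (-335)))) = -23/ 626115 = -0.00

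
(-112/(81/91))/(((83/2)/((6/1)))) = -40768/2241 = -18.19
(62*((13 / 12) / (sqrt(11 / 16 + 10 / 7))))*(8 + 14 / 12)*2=44330*sqrt(1659) / 2133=846.51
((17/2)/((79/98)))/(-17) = -49/79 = -0.62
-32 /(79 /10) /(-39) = 320 /3081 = 0.10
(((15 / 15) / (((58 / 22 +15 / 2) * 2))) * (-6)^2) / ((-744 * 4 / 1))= -33 / 55304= -0.00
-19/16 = -1.19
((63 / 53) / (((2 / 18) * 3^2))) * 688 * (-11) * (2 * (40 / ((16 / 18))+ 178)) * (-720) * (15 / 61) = 2296573171200 / 3233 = 710353594.56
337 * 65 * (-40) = -876200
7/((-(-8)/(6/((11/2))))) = 21/22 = 0.95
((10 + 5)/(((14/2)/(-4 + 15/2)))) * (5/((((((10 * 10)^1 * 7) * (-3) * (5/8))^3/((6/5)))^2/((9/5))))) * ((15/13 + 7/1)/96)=424/262545261383056640625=0.00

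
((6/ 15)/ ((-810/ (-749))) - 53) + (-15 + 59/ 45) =-134296/ 2025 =-66.32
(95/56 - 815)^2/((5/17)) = 7052779885/3136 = 2248973.18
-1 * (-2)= 2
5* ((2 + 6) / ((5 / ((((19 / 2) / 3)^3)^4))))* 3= 2213314919066161 / 90699264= 24402788.09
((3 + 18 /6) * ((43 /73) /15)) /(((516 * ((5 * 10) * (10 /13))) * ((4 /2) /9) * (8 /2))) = 39 /2920000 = 0.00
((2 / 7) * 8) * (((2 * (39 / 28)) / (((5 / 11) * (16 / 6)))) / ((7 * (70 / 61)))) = 78507 / 120050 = 0.65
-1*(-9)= 9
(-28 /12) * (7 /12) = -1.36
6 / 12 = 1 / 2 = 0.50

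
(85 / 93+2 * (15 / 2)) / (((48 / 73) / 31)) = 13505 / 18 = 750.28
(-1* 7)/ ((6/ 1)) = -7/ 6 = -1.17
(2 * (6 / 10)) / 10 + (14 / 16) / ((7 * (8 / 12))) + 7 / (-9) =-1693 / 3600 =-0.47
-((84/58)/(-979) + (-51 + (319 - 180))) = -2498366/28391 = -88.00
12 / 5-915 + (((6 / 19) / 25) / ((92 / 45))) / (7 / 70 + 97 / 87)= -2107679022 / 2309545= -912.59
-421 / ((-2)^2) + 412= 1227 / 4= 306.75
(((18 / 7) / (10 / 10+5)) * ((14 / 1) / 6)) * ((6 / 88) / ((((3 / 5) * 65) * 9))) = 1 / 5148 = 0.00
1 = 1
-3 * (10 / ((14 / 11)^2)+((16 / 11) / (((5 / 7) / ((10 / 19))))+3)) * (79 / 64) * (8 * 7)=-49732791 / 23408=-2124.61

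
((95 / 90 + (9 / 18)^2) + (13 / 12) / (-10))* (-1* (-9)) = 431 / 40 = 10.78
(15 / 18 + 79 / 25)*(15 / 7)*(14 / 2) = 599 / 10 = 59.90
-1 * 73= -73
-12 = -12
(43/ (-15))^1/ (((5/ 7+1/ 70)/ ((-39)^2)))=-101738/ 17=-5984.59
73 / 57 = 1.28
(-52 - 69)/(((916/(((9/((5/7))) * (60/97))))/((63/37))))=-1440747/821881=-1.75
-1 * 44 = -44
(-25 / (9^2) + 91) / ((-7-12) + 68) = 1.85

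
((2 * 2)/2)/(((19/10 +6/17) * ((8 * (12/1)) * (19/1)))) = 85/174648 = 0.00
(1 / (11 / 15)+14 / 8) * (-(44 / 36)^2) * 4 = -1507 / 81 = -18.60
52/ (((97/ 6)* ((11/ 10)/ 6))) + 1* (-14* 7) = -85846/ 1067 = -80.46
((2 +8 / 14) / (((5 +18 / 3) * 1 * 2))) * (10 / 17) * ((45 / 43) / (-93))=-1350 / 1744897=-0.00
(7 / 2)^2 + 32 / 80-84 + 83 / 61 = -85387 / 1220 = -69.99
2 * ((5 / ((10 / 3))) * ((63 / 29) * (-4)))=-756 / 29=-26.07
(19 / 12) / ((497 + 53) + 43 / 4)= 19 / 6729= 0.00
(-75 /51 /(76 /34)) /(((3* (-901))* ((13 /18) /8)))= 0.00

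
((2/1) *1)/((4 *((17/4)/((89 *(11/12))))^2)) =958441/5202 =184.24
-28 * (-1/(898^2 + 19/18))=72/2073613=0.00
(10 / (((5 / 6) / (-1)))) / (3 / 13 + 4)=-156 / 55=-2.84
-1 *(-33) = 33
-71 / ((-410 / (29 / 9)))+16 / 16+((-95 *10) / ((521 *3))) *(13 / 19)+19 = 38723039 / 1922490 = 20.14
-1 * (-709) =709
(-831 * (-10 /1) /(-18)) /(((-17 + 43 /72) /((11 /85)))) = 73128 /20077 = 3.64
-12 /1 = -12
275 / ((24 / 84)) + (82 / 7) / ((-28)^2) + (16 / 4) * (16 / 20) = 13249609 / 13720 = 965.71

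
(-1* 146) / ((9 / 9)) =-146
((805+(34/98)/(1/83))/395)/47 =40856/909685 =0.04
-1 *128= -128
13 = 13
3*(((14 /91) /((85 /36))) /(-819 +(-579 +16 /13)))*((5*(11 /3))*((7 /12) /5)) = -33 /110245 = -0.00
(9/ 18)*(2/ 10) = 1/ 10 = 0.10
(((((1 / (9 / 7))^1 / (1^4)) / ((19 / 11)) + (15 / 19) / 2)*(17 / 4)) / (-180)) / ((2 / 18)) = -4913 / 27360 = -0.18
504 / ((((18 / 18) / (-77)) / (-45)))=1746360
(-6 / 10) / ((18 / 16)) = -8 / 15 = -0.53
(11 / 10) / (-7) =-11 / 70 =-0.16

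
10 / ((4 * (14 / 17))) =85 / 28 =3.04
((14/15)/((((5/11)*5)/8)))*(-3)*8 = -9856/125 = -78.85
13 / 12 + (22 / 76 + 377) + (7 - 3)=87181 / 228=382.37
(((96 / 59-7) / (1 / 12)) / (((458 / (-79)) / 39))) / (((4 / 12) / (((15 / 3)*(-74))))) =-6504668820 / 13511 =-481435.04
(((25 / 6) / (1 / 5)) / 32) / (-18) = -125 / 3456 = -0.04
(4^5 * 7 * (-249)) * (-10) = 17848320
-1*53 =-53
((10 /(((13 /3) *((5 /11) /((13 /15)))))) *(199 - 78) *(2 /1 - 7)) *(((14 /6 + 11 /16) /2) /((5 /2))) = -38599 /24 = -1608.29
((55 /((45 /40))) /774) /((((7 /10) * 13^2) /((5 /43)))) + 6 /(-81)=-13113202 /177176727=-0.07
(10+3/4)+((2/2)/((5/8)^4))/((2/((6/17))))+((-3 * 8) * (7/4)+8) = -938973/42500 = -22.09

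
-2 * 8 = -16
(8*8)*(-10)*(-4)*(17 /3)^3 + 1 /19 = 238968347 /513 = 465825.24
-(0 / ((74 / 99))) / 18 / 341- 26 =-26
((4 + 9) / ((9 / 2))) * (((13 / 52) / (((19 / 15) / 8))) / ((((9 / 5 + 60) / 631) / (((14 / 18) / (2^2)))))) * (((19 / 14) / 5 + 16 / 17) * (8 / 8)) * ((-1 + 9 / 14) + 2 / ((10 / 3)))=3945643 / 1479492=2.67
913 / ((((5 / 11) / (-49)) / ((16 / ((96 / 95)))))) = -1558338.83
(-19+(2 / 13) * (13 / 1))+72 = 55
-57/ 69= -19/ 23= -0.83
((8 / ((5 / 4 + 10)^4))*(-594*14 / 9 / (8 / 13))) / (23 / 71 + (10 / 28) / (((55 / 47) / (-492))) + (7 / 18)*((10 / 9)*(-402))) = 5603806208 / 2417686329375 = 0.00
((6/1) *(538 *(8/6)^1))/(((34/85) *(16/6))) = 4035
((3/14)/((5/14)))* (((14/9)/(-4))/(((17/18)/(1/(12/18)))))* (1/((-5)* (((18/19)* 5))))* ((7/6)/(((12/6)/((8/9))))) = 931/114750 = 0.01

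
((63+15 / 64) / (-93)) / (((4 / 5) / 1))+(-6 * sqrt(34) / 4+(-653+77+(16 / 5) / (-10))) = -114510513 / 198400 - 3 * sqrt(34) / 2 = -585.92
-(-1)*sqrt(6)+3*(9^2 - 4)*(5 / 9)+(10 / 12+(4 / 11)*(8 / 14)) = sqrt(6)+59771 / 462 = 131.82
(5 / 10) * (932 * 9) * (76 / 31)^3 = 1841065344 / 29791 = 61799.38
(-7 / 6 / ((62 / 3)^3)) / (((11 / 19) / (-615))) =736155 / 5243216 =0.14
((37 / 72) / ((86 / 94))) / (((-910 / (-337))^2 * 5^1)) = 197496491 / 12818988000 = 0.02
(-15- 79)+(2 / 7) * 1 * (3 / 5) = -93.83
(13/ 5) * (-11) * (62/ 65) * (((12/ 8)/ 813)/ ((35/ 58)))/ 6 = -9889/ 711375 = -0.01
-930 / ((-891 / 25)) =7750 / 297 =26.09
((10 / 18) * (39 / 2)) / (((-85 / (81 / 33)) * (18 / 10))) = -65 / 374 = -0.17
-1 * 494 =-494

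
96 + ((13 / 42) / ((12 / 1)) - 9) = 43861 / 504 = 87.03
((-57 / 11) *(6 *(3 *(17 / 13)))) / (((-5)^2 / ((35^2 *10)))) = -8546580 / 143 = -59766.29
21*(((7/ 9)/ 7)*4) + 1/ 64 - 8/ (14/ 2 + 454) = 825959/ 88512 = 9.33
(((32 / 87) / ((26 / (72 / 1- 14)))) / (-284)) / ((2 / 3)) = -4 / 923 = -0.00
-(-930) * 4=3720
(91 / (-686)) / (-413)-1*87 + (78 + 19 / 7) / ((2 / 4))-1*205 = -5284735 / 40474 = -130.57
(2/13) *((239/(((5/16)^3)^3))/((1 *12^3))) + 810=1068541560622/685546875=1558.67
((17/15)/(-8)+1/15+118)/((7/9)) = 42453/280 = 151.62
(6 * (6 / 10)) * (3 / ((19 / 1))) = 54 / 95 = 0.57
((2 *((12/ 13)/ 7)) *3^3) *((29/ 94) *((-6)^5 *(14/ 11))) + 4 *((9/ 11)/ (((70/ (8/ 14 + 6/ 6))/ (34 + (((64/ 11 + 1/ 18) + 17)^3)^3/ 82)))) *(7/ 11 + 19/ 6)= 122951604870146515932531231737580066113/ 21051317905848557087910589440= 5840565679.55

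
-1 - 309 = -310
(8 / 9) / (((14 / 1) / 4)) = 16 / 63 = 0.25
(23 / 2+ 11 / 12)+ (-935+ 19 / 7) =-77269 / 84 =-919.87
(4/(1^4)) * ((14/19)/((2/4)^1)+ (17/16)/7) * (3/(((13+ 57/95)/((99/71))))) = 5136615/2568496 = 2.00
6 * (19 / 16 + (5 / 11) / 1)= 867 / 88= 9.85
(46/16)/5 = 23/40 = 0.58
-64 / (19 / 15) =-960 / 19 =-50.53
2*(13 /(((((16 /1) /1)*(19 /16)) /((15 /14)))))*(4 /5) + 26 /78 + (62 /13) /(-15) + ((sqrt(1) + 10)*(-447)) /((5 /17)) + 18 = -144359498 /8645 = -16698.61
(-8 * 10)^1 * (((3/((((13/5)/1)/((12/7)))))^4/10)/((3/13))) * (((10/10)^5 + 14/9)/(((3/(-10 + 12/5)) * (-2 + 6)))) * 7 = 4530816000/753571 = 6012.46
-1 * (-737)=737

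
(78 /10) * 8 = 312 /5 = 62.40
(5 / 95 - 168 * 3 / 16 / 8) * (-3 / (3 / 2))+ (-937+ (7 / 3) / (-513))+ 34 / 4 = -11336087 / 12312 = -920.73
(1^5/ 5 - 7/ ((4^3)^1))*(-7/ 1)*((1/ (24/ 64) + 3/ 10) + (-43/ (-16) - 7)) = 65569/ 76800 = 0.85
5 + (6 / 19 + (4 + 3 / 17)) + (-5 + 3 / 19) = 1502 / 323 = 4.65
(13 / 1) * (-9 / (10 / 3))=-351 / 10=-35.10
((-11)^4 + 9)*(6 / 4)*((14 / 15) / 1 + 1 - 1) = 20510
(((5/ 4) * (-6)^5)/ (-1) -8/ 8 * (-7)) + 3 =9730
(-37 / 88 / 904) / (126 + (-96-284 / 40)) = -185 / 9108704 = -0.00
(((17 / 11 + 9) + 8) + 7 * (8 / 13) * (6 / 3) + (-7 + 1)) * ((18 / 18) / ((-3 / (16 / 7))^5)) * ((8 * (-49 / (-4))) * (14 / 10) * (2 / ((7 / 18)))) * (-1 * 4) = 101535711232 / 6621615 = 15333.98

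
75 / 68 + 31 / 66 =3529 / 2244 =1.57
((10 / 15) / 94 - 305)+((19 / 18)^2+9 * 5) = -3942205 / 15228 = -258.88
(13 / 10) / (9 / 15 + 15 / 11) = 143 / 216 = 0.66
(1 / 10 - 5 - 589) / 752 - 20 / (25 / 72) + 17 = -311251 / 7520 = -41.39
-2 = -2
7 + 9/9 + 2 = 10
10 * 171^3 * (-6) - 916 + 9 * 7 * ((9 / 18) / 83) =-49802253553 / 166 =-300013575.62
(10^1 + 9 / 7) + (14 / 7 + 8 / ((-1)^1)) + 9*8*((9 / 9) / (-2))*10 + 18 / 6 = -351.71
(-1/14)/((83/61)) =-61/1162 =-0.05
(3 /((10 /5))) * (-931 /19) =-73.50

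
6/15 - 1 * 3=-13/5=-2.60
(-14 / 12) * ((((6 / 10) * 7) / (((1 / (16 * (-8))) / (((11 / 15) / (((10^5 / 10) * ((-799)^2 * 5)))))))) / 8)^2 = -41503 / 14925140507849121093750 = -0.00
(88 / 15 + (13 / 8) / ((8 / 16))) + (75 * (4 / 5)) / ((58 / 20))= 51863 / 1740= 29.81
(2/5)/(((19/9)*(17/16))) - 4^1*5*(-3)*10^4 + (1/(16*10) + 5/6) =600001.02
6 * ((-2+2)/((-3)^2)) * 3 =0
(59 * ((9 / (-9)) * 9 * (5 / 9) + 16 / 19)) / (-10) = 4661 / 190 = 24.53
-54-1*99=-153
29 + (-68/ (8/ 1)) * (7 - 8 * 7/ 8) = 29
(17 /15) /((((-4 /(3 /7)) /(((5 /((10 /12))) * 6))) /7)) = -153 /5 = -30.60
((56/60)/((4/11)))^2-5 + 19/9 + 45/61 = 243569/54900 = 4.44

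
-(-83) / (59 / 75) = 6225 / 59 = 105.51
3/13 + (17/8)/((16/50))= 5717/832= 6.87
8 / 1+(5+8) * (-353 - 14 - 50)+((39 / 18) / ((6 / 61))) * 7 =-189317 / 36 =-5258.81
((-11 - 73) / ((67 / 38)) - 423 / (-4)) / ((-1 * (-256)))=15573 / 68608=0.23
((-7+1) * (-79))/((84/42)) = 237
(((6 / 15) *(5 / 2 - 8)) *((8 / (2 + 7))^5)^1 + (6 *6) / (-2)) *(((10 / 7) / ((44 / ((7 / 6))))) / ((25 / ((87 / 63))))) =-11755063 / 292292550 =-0.04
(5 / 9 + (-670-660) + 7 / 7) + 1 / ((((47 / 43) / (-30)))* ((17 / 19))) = -9773434 / 7191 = -1359.12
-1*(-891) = 891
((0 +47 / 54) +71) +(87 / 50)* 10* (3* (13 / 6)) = 24971 / 135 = 184.97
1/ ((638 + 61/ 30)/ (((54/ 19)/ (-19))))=-1620/ 6931561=-0.00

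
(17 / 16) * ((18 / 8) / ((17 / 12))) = 27 / 16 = 1.69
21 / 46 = 0.46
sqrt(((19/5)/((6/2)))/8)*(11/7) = 11*sqrt(570)/420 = 0.63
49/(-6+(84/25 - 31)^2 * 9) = 30625/4293579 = 0.01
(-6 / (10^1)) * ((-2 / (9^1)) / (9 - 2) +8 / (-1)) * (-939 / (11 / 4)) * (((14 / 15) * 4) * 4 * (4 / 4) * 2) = -3685888 / 75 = -49145.17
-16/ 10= -8/ 5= -1.60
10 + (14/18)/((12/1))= 1087/108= 10.06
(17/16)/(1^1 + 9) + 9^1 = 1457/160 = 9.11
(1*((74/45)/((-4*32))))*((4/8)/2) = -37/11520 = -0.00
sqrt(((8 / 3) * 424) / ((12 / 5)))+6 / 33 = 2 / 11+4 * sqrt(265) / 3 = 21.89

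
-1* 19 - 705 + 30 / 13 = -9382 / 13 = -721.69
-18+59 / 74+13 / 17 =-16.44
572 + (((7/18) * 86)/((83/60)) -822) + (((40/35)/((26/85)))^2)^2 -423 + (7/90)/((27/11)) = -6278105288188619/13830883884090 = -453.92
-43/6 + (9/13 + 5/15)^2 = -18601/3042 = -6.11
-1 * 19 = -19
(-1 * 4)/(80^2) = -1/1600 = -0.00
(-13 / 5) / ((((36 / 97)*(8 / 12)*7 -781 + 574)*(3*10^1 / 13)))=16393 / 2986650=0.01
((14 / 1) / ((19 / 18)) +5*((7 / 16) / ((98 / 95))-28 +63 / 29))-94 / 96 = -42482567 / 370272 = -114.73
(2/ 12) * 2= 1/ 3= 0.33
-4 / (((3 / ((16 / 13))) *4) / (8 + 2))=-160 / 39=-4.10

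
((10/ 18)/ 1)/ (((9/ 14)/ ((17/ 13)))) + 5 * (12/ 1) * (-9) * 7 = -3979150/ 1053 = -3778.87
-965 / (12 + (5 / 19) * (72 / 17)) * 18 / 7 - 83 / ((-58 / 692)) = 114806891 / 143318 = 801.06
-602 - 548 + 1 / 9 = -10349 / 9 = -1149.89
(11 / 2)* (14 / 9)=77 / 9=8.56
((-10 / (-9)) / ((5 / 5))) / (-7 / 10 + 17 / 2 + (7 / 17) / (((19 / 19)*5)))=85 / 603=0.14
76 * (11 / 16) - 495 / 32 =1177 / 32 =36.78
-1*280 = -280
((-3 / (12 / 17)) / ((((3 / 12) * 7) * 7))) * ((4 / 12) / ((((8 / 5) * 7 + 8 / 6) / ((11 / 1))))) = -935 / 9212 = -0.10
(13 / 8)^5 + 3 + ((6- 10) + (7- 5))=404061 / 32768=12.33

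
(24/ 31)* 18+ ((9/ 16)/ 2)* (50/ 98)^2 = 33365799/ 2381792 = 14.01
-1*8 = -8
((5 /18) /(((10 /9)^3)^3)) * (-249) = -26.80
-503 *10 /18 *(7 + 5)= -10060 /3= -3353.33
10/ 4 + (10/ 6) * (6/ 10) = 7/ 2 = 3.50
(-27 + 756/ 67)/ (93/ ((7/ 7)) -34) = -0.27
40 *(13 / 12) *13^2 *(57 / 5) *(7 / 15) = 38960.13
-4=-4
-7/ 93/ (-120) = 7/ 11160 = 0.00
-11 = -11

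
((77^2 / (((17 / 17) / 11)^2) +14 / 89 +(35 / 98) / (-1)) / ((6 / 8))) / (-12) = -893891365 / 11214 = -79712.09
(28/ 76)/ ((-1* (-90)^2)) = -7/ 153900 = -0.00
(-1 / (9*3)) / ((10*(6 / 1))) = -1 / 1620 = -0.00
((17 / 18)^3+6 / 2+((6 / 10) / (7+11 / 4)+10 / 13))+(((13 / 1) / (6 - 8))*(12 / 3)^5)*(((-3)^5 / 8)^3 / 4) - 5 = 17677996789183 / 379080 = 46633947.42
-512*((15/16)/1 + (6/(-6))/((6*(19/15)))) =-7840/19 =-412.63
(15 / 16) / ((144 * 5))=1 / 768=0.00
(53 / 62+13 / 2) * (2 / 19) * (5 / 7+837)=140736 / 217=648.55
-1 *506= -506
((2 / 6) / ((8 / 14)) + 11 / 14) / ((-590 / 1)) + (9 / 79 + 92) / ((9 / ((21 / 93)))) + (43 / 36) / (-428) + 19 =110679092161 / 5194740432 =21.31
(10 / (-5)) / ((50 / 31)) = -31 / 25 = -1.24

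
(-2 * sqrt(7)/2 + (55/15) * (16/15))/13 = 176/585 -sqrt(7)/13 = 0.10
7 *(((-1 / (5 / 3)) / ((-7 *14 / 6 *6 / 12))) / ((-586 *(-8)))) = 9 / 82040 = 0.00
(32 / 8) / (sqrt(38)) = 2* sqrt(38) / 19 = 0.65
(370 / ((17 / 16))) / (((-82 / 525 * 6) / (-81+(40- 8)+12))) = 9583000 / 697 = 13748.92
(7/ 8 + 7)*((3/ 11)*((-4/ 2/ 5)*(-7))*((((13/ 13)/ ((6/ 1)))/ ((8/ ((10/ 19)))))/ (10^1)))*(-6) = -1323/ 33440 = -0.04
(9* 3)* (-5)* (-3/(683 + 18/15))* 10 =20250/3421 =5.92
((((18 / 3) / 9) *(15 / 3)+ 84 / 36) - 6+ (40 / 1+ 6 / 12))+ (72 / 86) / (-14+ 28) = 72649 / 1806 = 40.23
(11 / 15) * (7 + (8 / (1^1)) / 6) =55 / 9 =6.11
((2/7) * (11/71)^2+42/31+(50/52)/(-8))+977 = 222579852975/227530576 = 978.24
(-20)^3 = -8000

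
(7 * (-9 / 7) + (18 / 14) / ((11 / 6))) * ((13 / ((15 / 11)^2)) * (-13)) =754.22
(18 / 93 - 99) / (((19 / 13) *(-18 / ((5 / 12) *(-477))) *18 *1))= -3517345 / 84816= -41.47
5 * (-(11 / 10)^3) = -1331 / 200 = -6.66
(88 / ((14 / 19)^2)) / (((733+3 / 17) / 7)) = 3553 / 2296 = 1.55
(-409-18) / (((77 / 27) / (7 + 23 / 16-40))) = 831735 / 176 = 4725.77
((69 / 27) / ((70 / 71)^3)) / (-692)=-8231953 / 2136204000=-0.00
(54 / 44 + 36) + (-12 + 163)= 4141 / 22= 188.23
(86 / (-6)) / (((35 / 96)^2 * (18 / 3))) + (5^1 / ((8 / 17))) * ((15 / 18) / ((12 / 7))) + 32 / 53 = -12.20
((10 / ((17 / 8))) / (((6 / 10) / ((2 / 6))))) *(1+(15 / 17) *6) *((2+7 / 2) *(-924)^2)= 22330985600 / 289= 77269846.37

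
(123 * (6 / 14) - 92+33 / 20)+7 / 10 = -5171 / 140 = -36.94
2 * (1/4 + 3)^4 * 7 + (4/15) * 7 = 3002489/1920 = 1563.80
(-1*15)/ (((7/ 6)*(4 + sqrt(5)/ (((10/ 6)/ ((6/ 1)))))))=450/ 427 - 405*sqrt(5)/ 427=-1.07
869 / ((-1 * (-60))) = 869 / 60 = 14.48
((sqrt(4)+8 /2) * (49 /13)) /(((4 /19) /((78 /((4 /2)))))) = 8379 /2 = 4189.50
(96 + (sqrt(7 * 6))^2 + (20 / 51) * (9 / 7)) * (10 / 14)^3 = 2060250 / 40817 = 50.48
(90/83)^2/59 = 8100/406451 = 0.02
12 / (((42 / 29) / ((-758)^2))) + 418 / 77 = 4760678.57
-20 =-20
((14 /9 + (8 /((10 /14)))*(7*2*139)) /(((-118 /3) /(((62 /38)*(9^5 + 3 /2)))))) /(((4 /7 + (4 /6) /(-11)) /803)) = -111018642105787647 /1322780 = -83928273867.00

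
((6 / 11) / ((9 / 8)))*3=16 / 11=1.45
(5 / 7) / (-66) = -5 / 462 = -0.01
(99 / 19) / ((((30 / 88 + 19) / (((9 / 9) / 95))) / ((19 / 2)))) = 2178 / 80845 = 0.03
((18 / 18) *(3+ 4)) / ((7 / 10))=10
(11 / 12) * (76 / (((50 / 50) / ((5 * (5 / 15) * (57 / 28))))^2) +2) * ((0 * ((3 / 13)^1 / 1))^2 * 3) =0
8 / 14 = 4 / 7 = 0.57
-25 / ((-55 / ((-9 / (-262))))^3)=729 / 119688364840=0.00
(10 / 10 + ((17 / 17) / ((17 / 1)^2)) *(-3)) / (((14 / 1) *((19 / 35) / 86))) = 61490 / 5491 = 11.20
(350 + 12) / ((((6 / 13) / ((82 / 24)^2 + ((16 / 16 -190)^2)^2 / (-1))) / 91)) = -39343502912379029 / 432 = -91072923408284.79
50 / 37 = 1.35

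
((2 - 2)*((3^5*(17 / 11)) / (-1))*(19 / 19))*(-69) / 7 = 0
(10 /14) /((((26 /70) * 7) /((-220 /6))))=-10.07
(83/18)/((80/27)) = 249/160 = 1.56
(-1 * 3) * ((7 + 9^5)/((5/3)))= -531504/5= -106300.80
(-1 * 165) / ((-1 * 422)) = 165 / 422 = 0.39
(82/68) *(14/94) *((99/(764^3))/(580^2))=28413/239724729819596800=0.00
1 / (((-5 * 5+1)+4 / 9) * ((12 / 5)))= -15 / 848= -0.02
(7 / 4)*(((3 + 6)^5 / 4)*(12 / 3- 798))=-164097171 / 8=-20512146.38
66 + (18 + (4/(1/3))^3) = 1812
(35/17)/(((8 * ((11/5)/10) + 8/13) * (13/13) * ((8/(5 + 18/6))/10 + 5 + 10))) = 56875/990862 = 0.06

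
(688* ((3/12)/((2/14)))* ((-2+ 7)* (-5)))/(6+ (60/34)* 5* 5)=-127925/213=-600.59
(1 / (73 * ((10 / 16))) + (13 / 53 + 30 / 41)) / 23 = 792279 / 18242335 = 0.04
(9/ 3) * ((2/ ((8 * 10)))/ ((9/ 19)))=19/ 120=0.16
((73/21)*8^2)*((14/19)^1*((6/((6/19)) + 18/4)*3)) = 219584/19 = 11557.05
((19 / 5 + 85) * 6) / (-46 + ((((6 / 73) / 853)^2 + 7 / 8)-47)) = -82635753229632 / 14288323508845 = -5.78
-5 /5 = -1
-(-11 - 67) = 78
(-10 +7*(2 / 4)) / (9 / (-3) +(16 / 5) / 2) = 65 / 14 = 4.64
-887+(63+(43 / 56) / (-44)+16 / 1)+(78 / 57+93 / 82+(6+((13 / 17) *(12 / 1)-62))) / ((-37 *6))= -975308993685 / 1207337824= -807.82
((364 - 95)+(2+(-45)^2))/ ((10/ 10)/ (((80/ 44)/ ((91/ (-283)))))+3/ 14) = 90967520/ 1483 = 61340.20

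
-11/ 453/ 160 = -11/ 72480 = -0.00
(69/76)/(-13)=-69/988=-0.07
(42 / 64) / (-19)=-0.03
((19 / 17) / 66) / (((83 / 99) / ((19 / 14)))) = 1083 / 39508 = 0.03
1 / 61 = 0.02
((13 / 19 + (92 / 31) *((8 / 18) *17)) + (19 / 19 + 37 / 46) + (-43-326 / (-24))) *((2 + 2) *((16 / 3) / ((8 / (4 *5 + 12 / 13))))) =-251.37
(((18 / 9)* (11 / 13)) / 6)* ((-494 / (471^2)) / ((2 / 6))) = -418 / 221841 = -0.00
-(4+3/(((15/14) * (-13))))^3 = -14886936/274625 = -54.21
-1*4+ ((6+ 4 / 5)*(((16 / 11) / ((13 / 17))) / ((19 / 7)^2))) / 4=-919172 / 258115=-3.56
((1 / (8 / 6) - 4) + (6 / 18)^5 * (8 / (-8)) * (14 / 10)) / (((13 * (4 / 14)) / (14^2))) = -5427289 / 31590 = -171.80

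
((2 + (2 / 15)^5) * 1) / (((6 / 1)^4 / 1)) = 759391 / 492075000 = 0.00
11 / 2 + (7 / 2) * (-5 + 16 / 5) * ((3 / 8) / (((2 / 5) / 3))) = -391 / 32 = -12.22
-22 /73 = -0.30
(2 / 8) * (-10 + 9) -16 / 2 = -33 / 4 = -8.25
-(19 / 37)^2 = -361 / 1369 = -0.26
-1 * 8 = -8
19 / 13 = 1.46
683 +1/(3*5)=10246/15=683.07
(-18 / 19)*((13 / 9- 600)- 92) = 654.21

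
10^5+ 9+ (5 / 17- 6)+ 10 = 1700226 / 17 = 100013.29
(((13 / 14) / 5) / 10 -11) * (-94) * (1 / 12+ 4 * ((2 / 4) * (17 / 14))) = 2592.92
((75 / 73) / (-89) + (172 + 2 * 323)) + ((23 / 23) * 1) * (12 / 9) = 15969401 / 19491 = 819.32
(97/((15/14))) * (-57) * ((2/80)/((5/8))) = -25802/125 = -206.42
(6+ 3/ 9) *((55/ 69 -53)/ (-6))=34219/ 621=55.10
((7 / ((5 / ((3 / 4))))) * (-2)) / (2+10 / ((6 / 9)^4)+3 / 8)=-0.04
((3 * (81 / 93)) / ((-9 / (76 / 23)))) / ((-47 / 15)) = 10260 / 33511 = 0.31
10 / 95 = 2 / 19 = 0.11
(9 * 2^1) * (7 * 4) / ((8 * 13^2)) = 63 / 169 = 0.37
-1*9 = -9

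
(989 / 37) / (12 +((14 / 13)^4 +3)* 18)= 28246829 / 95331018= 0.30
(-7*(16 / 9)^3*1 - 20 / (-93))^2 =781406496784 / 510714801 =1530.03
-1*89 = -89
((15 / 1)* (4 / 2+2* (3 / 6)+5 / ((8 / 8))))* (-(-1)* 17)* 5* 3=30600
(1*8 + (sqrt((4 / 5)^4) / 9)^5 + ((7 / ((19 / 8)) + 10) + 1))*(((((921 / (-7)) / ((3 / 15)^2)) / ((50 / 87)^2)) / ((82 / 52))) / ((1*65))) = -62084480690436939403 / 29115505371093750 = -2132.35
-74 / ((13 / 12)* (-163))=888 / 2119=0.42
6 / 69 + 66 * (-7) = -10624 / 23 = -461.91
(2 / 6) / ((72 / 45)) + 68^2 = 110981 / 24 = 4624.21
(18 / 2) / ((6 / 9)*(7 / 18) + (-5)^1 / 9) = -243 / 8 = -30.38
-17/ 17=-1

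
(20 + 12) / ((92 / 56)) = 448 / 23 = 19.48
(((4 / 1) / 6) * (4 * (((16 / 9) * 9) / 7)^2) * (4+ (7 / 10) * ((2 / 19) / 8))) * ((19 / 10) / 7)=390016 / 25725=15.16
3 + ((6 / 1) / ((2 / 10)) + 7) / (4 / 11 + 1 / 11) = 422 / 5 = 84.40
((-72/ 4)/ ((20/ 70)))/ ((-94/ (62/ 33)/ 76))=49476/ 517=95.70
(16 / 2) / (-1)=-8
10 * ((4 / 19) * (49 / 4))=490 / 19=25.79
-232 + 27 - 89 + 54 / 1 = -240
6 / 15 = 2 / 5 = 0.40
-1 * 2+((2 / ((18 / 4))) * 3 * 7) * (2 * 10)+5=569 / 3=189.67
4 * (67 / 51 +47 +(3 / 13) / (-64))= 2049895 / 10608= 193.24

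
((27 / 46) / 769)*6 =81 / 17687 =0.00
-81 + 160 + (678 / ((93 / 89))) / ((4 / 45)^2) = 20385017 / 248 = 82197.65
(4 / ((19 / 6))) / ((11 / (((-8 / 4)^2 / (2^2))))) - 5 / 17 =-637 / 3553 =-0.18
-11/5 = -2.20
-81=-81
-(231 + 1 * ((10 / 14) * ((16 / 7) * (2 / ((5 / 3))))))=-11415 / 49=-232.96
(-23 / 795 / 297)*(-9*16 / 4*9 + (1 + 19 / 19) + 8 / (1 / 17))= 1426 / 78705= 0.02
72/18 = 4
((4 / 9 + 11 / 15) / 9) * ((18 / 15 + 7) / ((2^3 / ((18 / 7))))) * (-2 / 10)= -2173 / 31500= -0.07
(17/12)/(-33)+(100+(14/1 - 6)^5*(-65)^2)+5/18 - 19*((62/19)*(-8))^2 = 138431952.02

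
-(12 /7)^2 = -144 /49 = -2.94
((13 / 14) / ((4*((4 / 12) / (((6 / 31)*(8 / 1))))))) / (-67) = -234 / 14539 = -0.02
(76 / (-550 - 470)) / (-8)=0.01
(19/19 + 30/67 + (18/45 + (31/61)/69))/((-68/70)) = -538538/282003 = -1.91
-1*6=-6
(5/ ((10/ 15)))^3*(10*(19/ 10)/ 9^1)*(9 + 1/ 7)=57000/ 7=8142.86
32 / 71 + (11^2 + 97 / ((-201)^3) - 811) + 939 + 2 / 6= 144016144981 / 576562671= 249.78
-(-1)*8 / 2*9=36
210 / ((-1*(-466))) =105 / 233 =0.45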